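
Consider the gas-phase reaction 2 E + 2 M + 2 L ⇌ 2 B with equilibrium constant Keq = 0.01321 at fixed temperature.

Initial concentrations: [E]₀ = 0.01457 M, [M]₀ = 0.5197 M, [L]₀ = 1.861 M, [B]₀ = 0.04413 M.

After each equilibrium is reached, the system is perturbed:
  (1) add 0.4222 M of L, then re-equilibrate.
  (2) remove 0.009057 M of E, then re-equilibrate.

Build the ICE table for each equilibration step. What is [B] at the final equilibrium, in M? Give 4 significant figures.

[B]_eq = 0.006426 M

Q₀ = 9.807 vs Keq = 0.01321 ⇒ Q>K, reverse
Step 1:
                   E          M          L          B
  I          0.01457     0.5197      1.861    0.04413
  C          0.03776    0.03776    0.03776   -0.03776
  E          0.05233     0.5575      1.899   0.006367
  solve Keq expr → x = -0.01888; check Q = 0.01321
Then add 0.4222 M of L.
Step 2:
                   E          M          L          B
  I          0.05233     0.5575      2.321   0.006367
  C        -0.001215  -0.001215  -0.001215   0.001215
  E          0.05112     0.5562       2.32   0.007581
  solve Keq expr → x = 6.0727e-04; check Q = 0.01321
Then remove 0.009057 M of E.
Step 3:
                   E          M          L          B
  I          0.04206     0.5562       2.32   0.007581
  C         0.001155   0.001155   0.001155  -0.001155
  E          0.04322     0.5574      2.321   0.006426
  solve Keq expr → x = -5.7768e-04; check Q = 0.01321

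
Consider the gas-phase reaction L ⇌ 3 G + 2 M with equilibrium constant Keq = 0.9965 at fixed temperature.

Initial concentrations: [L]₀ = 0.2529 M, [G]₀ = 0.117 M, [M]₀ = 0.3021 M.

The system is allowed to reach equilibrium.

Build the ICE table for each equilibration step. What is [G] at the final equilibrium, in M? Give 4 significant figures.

[G]_eq = 0.6079 M

Q₀ = 5.7798e-04 vs Keq = 0.9965 ⇒ Q<K, forward
Step 1:
                  L         G         M
  init       0.2529     0.117    0.3021
  Δ         -0.1636    0.4909    0.3272
  eq        0.08928    0.6079    0.6293
  solve Keq expr → x = 0.1636; check Q = 0.9965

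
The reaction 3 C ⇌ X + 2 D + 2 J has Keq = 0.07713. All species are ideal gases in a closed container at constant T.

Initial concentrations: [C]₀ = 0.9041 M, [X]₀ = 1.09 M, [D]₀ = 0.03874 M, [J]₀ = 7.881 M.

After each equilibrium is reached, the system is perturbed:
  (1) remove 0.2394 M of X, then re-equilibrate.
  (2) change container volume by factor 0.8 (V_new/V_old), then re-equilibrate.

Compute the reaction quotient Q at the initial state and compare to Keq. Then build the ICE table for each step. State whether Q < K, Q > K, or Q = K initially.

Q₀ = 0.1375 vs Keq = 0.07713 ⇒ Q>K, reverse
Step 1:
                  C         X         D         J
  init       0.9041      1.09   0.03874     7.881
  Δ         0.01347 -0.004489 -0.008978 -0.008978
  eq         0.9176     1.086   0.02976     7.872
  solve Keq expr → x = -0.004489; check Q = 0.07713
Then remove 0.2394 M of X.
Step 2:
                  C         X         D         J
  init       0.9176    0.8461   0.02976     7.872
  Δ       -0.005401    0.0018  0.003601  0.003601
  eq         0.9122    0.8479   0.03336     7.876
  solve Keq expr → x = 0.0018; check Q = 0.07713
Then change container volume by factor 0.8 (V_new/V_old).
Step 3:
                  C         X         D         J
  init         1.14      1.06    0.0417     9.845
  Δ         0.01161 -0.003871 -0.007741 -0.007741
  eq          1.152     1.056   0.03396     9.837
  solve Keq expr → x = -0.003871; check Q = 0.07713

Q₀ = 0.1375; Q > K (proceeds reverse)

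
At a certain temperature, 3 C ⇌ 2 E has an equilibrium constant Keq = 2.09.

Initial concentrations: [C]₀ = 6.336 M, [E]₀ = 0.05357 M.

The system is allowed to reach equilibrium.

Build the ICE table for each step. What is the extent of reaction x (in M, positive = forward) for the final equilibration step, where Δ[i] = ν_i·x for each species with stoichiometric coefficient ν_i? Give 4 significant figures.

x = 1.551 M

Q₀ = 1.1282e-05 vs Keq = 2.09 ⇒ Q<K, forward
Step 1:
                   C          E
  I            6.336    0.05357
  C           -4.653      3.102
  E            1.683      3.156
  solve Keq expr → x = 1.551; check Q = 2.09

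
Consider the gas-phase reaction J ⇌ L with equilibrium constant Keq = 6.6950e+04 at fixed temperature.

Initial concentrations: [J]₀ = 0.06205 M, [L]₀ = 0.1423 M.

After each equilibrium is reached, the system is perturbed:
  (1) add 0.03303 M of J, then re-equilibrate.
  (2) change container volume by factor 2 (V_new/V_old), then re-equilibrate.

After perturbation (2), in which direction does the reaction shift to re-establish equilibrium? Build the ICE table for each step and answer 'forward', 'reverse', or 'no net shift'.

Direction: no net shift

Q₀ = 2.293 vs Keq = 6.6950e+04 ⇒ Q<K, forward
Step 1:
                  J         L
  init      0.06205    0.1423
  Δ        -0.06205   0.06205
  eq      3.0522e-06    0.2043
  solve Keq expr → x = 0.06205; check Q = 6.6950e+04
Then add 0.03303 M of J.
Step 2:
                  J         L
  init      0.03303    0.2043
  Δ        -0.03303   0.03303
  eq      3.5456e-06    0.2374
  solve Keq expr → x = 0.03303; check Q = 6.6950e+04
Then change container volume by factor 2 (V_new/V_old).
Step 3:
                  J         L
  init    1.7728e-06    0.1187
  Δ               0         0
  eq      1.7728e-06    0.1187
  solve Keq expr → x = 0; check Q = 6.6950e+04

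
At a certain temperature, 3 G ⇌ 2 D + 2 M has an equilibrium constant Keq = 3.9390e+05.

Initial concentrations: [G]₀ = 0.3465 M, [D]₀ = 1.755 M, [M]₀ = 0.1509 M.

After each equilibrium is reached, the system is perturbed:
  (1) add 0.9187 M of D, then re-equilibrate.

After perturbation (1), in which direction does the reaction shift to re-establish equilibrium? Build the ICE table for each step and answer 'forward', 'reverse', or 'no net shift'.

Direction: reverse

Q₀ = 1.686 vs Keq = 3.9390e+05 ⇒ Q<K, forward
Step 1:
                   G          D          M
  Initial     0.3465      1.755     0.1509
  Change     -0.3353     0.2236     0.2236
  Equil      0.01117      1.979     0.3745
  solve Keq expr → x = 0.1118; check Q = 3.9390e+05
Then add 0.9187 M of D.
Step 2:
                   G          D          M
  Initial    0.01117      2.897     0.3745
  Change    0.003172  -0.002115  -0.002115
  Equil      0.01434      2.895     0.3723
  solve Keq expr → x = -0.001057; check Q = 3.9390e+05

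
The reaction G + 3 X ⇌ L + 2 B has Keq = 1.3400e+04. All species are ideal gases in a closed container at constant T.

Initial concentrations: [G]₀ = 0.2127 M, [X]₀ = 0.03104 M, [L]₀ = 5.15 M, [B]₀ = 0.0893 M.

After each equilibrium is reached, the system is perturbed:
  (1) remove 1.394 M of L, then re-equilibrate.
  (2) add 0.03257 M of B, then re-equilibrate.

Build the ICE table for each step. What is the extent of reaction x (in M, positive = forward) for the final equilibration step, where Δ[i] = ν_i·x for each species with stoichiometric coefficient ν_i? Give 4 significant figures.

Q₀ = 6456 vs Keq = 1.3400e+04 ⇒ Q<K, forward
Step 1:
                    G           X           L           B
  init         0.2127     0.03104        5.15      0.0893
  Δ         -0.001971   -0.005914    0.001971    0.003943
  eq           0.2107     0.02513       5.152     0.09324
  solve Keq expr → x = 0.001971; check Q = 1.3400e+04
Then remove 1.394 M of L.
Step 2:
                    G           X           L           B
  init         0.2107     0.02513       3.758     0.09324
  Δ       -7.4631e-04   -0.002239  7.4631e-04    0.001493
  eq             0.21     0.02289       3.759     0.09474
  solve Keq expr → x = 7.4631e-04; check Q = 1.3400e+04
Then add 0.03257 M of B.
Step 3:
                    G           X           L           B
  init           0.21     0.02289       3.759      0.1273
  Δ          0.001493    0.004478   -0.001493   -0.002985
  eq           0.2115     0.02736       3.757      0.1243
  solve Keq expr → x = -0.001493; check Q = 1.3400e+04

x = -0.001493 M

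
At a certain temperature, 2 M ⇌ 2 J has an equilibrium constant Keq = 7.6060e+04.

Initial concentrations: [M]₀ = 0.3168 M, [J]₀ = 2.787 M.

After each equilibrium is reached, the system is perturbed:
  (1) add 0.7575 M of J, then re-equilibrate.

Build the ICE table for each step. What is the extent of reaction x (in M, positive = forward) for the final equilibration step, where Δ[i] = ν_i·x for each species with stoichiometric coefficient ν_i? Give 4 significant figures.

Q₀ = 77.39 vs Keq = 7.6060e+04 ⇒ Q<K, forward
Step 1:
                  M         J
  I          0.3168     2.787
  C         -0.3056    0.3056
  E         0.01121     3.093
  solve Keq expr → x = 0.1528; check Q = 7.6060e+04
Then add 0.7575 M of J.
Step 2:
                  M         J
  I         0.01121      3.85
  C        0.002737 -0.002737
  E         0.01395     3.847
  solve Keq expr → x = -0.001368; check Q = 7.6060e+04

x = -0.001368 M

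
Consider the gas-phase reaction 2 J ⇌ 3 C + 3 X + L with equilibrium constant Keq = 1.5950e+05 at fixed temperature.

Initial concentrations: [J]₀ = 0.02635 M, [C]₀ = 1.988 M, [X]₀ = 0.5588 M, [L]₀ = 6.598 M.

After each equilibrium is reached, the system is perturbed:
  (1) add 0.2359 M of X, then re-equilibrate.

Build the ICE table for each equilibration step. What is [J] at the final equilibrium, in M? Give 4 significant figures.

[J]_eq = 0.01344 M

Q₀ = 1.3028e+04 vs Keq = 1.5950e+05 ⇒ Q<K, forward
Step 1:
                    J           C           X           L
  init        0.02635       1.988      0.5588       6.598
  Δ          -0.01809     0.02714     0.02714    0.009046
  eq         0.008258       2.015      0.5859       6.607
  solve Keq expr → x = 0.009046; check Q = 1.5950e+05
Then add 0.2359 M of X.
Step 2:
                    J           C           X           L
  init       0.008258       2.015      0.8218       6.607
  Δ          0.005184   -0.007776   -0.007776   -0.002592
  eq          0.01344       2.007      0.8141       6.604
  solve Keq expr → x = -0.002592; check Q = 1.5950e+05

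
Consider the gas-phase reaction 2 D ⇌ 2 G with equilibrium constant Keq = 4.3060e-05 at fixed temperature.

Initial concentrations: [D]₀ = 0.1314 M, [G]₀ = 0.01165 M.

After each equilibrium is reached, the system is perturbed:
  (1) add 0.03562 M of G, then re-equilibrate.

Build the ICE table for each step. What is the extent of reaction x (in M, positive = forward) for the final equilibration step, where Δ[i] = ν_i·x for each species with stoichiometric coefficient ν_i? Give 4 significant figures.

x = -0.01769 M

Q₀ = 0.007861 vs Keq = 4.3060e-05 ⇒ Q>K, reverse
Step 1:
                    D           G
  Initial      0.1314     0.01165
  Change      0.01072    -0.01072
  Equil        0.1421  9.3258e-04
  solve Keq expr → x = -0.005359; check Q = 4.3060e-05
Then add 0.03562 M of G.
Step 2:
                    D           G
  Initial      0.1421     0.03655
  Change      0.03539    -0.03539
  Equil        0.1775    0.001165
  solve Keq expr → x = -0.01769; check Q = 4.3060e-05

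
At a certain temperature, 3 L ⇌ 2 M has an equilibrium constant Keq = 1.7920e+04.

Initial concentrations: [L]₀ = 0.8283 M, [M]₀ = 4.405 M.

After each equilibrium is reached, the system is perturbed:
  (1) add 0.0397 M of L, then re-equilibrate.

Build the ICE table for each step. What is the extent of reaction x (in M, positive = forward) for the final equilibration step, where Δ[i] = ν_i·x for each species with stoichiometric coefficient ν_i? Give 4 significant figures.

x = 0.0131 M

Q₀ = 34.15 vs Keq = 1.7920e+04 ⇒ Q<K, forward
Step 1:
                  L         M
  Initial    0.8283     4.405
  Change    -0.7183    0.4789
  Equil        0.11     4.884
  solve Keq expr → x = 0.2394; check Q = 1.7920e+04
Then add 0.0397 M of L.
Step 2:
                  L         M
  Initial    0.1497     4.884
  Change   -0.03931    0.0262
  Equil      0.1104      4.91
  solve Keq expr → x = 0.0131; check Q = 1.7920e+04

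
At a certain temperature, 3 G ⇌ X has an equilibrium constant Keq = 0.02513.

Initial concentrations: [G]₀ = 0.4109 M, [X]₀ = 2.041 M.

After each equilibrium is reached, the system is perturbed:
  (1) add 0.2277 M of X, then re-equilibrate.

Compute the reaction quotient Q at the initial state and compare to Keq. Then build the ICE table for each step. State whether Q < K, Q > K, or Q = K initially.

Q₀ = 29.42 vs Keq = 0.02513 ⇒ Q>K, reverse
Step 1:
                  G         X
  I          0.4109     2.041
  C           3.036    -1.012
  E           3.447     1.029
  solve Keq expr → x = -1.012; check Q = 0.02513
Then add 0.2277 M of X.
Step 2:
                  G         X
  I           3.447     1.257
  C          0.1784  -0.05948
  E           3.625     1.197
  solve Keq expr → x = -0.05948; check Q = 0.02513

Q₀ = 29.42; Q > K (proceeds reverse)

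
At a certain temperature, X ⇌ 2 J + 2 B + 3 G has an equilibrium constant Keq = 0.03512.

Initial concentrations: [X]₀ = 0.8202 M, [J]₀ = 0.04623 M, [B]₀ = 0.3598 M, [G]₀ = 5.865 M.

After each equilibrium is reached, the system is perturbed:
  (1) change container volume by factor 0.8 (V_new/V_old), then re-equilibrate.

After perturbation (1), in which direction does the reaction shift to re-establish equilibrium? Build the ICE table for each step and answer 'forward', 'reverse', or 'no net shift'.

Direction: reverse

Q₀ = 0.06805 vs Keq = 0.03512 ⇒ Q>K, reverse
Step 1:
                  X         J         B         G
  Initial    0.8202   0.04623    0.3598     5.865
  Change   0.005817  -0.01163  -0.01163  -0.01745
  Equil       0.826    0.0346    0.3482     5.848
  solve Keq expr → x = -0.005817; check Q = 0.03512
Then change container volume by factor 0.8 (V_new/V_old).
Step 2:
                  X         J         B         G
  Initial     1.033   0.04324    0.4352     7.309
  Change   0.009897  -0.01979  -0.01979  -0.02969
  Equil       1.042   0.02345    0.4154      7.28
  solve Keq expr → x = -0.009897; check Q = 0.03512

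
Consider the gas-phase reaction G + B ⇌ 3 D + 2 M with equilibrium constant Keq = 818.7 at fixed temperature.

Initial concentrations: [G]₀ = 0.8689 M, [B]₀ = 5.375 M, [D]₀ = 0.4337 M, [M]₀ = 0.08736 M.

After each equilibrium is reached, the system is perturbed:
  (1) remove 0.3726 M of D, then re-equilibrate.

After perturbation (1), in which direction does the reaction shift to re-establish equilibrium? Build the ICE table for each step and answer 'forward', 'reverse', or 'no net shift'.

Q₀ = 1.3330e-04 vs Keq = 818.7 ⇒ Q<K, forward
Step 1:
                    G           B           D           M
  Initial      0.8689       5.375      0.4337     0.08736
  Change      -0.8464     -0.8464       2.539       1.693
  Equil       0.02246       4.529       2.973        1.78
  solve Keq expr → x = 0.8464; check Q = 818.7
Then remove 0.3726 M of D.
Step 2:
                    G           B           D           M
  Initial     0.02246       4.529         2.6        1.78
  Change    -0.006814   -0.006814     0.02044     0.01363
  Equil       0.01565       4.522       2.621       1.794
  solve Keq expr → x = 0.006814; check Q = 818.7

Direction: forward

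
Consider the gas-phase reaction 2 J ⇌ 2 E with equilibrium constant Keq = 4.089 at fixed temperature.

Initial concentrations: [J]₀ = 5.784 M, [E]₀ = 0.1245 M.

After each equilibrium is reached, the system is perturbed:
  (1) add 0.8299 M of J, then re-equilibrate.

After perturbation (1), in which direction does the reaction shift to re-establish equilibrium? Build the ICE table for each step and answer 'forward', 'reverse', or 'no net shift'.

Q₀ = 4.6332e-04 vs Keq = 4.089 ⇒ Q<K, forward
Step 1:
                   J          E
  Initial      5.784     0.1245
  Change      -3.829      3.829
  Equil        1.955      3.953
  solve Keq expr → x = 1.914; check Q = 4.089
Then add 0.8299 M of J.
Step 2:
                   J          E
  Initial      2.785      3.953
  Change     -0.5553     0.5553
  Equil         2.23      4.509
  solve Keq expr → x = 0.2776; check Q = 4.089

Direction: forward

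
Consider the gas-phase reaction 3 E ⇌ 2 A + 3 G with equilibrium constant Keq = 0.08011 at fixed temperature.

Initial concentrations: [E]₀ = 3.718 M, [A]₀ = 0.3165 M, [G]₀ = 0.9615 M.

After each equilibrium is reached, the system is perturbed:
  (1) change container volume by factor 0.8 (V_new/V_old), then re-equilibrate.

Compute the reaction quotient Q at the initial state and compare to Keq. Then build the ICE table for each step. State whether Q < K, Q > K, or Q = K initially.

Q₀ = 0.001732; Q < K (proceeds forward)

Q₀ = 0.001732 vs Keq = 0.08011 ⇒ Q<K, forward
Step 1:
                   E          A          G
  Initial      3.718     0.3165     0.9615
  Change     -0.6463     0.4309     0.6463
  Equil        3.072     0.7474      1.608
  solve Keq expr → x = 0.2154; check Q = 0.08011
Then change container volume by factor 0.8 (V_new/V_old).
Step 2:
                   E          A          G
  Initial       3.84     0.9342       2.01
  Change      0.1175   -0.07833    -0.1175
  Equil        3.957     0.8559      1.892
  solve Keq expr → x = -0.03917; check Q = 0.08011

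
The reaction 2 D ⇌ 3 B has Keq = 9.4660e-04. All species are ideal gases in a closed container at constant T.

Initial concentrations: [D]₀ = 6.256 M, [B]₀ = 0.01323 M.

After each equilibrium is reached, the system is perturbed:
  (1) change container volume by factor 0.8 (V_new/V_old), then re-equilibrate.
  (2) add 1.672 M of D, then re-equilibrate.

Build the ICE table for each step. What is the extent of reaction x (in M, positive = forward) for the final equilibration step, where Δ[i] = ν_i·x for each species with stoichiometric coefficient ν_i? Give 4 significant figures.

x = 0.01758 M

Q₀ = 5.9168e-08 vs Keq = 9.4660e-04 ⇒ Q<K, forward
Step 1:
                   D          B
  init         6.256    0.01323
  Δ          -0.2085     0.3127
  eq           6.048     0.3259
  solve Keq expr → x = 0.1042; check Q = 9.4660e-04
Then change container volume by factor 0.8 (V_new/V_old).
Step 2:
                   D          B
  init         7.559     0.4074
  Δ          0.01905   -0.02857
  eq           7.578     0.3788
  solve Keq expr → x = -0.009523; check Q = 9.4660e-04
Then add 1.672 M of D.
Step 3:
                   D          B
  init          9.25     0.3788
  Δ         -0.03517    0.05275
  eq           9.215     0.4316
  solve Keq expr → x = 0.01758; check Q = 9.4660e-04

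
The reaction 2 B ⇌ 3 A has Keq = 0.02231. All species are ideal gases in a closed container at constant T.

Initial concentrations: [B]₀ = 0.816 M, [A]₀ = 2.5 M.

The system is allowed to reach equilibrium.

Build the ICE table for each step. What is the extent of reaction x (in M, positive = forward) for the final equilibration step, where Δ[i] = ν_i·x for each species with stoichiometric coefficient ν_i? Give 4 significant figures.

Q₀ = 23.47 vs Keq = 0.02231 ⇒ Q>K, reverse
Step 1:
                    B           A
  init          0.816         2.5
  Δ             1.352      -2.028
  eq            2.168      0.4716
  solve Keq expr → x = -0.6761; check Q = 0.02231

x = -0.6761 M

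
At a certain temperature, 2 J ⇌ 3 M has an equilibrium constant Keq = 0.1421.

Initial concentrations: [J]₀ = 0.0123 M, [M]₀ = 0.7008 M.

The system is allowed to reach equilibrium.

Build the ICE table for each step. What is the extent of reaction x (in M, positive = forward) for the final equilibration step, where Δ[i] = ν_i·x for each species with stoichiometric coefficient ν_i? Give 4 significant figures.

Q₀ = 2275 vs Keq = 0.1421 ⇒ Q>K, reverse
Step 1:
                  J         M
  Initial    0.0123    0.7008
  Change     0.3053   -0.4579
  Equil      0.3176    0.2429
  solve Keq expr → x = -0.1526; check Q = 0.1421

x = -0.1526 M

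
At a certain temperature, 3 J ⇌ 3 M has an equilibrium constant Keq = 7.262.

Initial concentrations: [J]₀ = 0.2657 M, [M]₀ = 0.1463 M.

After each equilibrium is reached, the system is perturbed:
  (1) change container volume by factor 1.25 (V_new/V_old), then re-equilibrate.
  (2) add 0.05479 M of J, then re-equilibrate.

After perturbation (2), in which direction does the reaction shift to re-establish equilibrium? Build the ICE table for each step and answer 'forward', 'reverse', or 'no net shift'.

Direction: forward

Q₀ = 0.1669 vs Keq = 7.262 ⇒ Q<K, forward
Step 1:
                  J         M
  I          0.2657    0.1463
  C         -0.1254    0.1254
  E          0.1403    0.2717
  solve Keq expr → x = 0.0418; check Q = 7.262
Then change container volume by factor 1.25 (V_new/V_old).
Step 2:
                  J         M
  I          0.1122    0.2174
  C               0         0
  E          0.1122    0.2174
  solve Keq expr → x = 0; check Q = 7.262
Then add 0.05479 M of J.
Step 3:
                  J         M
  I           0.167    0.2174
  C        -0.03613   0.03613
  E          0.1309    0.2535
  solve Keq expr → x = 0.01204; check Q = 7.262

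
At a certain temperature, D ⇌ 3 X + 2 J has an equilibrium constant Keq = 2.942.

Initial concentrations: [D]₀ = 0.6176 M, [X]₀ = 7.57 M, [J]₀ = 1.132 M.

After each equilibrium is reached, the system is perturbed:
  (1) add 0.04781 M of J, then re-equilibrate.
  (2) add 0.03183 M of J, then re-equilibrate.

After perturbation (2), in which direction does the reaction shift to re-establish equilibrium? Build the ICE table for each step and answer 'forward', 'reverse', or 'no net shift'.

Direction: reverse

Q₀ = 900.1 vs Keq = 2.942 ⇒ Q>K, reverse
Step 1:
                   D          X          J
  Initial     0.6176       7.57      1.132
  Change       0.505     -1.515      -1.01
  Equil        1.123      6.055      0.122
  solve Keq expr → x = -0.505; check Q = 2.942
Then add 0.04781 M of J.
Step 2:
                   D          X          J
  Initial      1.123      6.055     0.1698
  Change     0.02227   -0.06681   -0.04454
  Equil        1.145      5.988     0.1252
  solve Keq expr → x = -0.02227; check Q = 2.942
Then add 0.03183 M of J.
Step 3:
                   D          X          J
  Initial      1.145      5.988     0.1571
  Change      0.0148   -0.04441   -0.02961
  Equil         1.16      5.944     0.1275
  solve Keq expr → x = -0.0148; check Q = 2.942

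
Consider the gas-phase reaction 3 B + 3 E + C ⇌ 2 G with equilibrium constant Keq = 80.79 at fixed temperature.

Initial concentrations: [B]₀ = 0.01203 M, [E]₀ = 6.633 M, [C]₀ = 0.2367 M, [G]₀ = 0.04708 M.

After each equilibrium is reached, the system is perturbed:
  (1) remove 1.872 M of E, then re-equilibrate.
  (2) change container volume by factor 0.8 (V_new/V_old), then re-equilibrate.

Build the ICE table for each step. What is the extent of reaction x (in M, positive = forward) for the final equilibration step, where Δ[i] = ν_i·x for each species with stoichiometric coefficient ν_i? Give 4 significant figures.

Q₀ = 18.43 vs Keq = 80.79 ⇒ Q<K, forward
Step 1:
                   B          E          C          G
  I          0.01203      6.633     0.2367    0.04708
  C        -0.004359  -0.004359  -0.001453   0.002906
  E         0.007671      6.629     0.2352    0.04999
  solve Keq expr → x = 0.001453; check Q = 80.79
Then remove 1.872 M of E.
Step 2:
                   B          E          C          G
  I         0.007671      4.757     0.2352    0.04999
  C         0.002738   0.002738 9.1256e-04  -0.001825
  E          0.01041      4.759     0.2362    0.04816
  solve Keq expr → x = -9.1256e-04; check Q = 80.79
Then change container volume by factor 0.8 (V_new/V_old).
Step 3:
                   B          E          C          G
  I          0.01301      5.949     0.2952     0.0602
  C        -0.003774  -0.003774  -0.001258   0.002516
  E         0.009237      5.945     0.2939    0.06272
  solve Keq expr → x = 0.001258; check Q = 80.79

x = 0.001258 M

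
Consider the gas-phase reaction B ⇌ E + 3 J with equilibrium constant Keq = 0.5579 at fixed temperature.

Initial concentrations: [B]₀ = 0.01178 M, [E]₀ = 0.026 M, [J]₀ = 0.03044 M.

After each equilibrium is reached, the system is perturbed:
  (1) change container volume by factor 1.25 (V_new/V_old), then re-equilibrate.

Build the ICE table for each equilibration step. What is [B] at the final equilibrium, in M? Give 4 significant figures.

Q₀ = 6.2253e-05 vs Keq = 0.5579 ⇒ Q<K, forward
Step 1:
                  B         E         J
  Initial   0.01178     0.026   0.03044
  Change   -0.01176   0.01176   0.03528
  Equil   1.9214e-05   0.03776   0.06572
  solve Keq expr → x = 0.01176; check Q = 0.5579
Then change container volume by factor 1.25 (V_new/V_old).
Step 2:
                  B         E         J
  Initial 1.5371e-05   0.03021   0.05258
  Change  -7.4892e-06 7.4892e-06 2.2468e-05
  Equil   7.8822e-06   0.03022    0.0526
  solve Keq expr → x = 7.4892e-06; check Q = 0.5579

[B]_eq = 7.8822e-06 M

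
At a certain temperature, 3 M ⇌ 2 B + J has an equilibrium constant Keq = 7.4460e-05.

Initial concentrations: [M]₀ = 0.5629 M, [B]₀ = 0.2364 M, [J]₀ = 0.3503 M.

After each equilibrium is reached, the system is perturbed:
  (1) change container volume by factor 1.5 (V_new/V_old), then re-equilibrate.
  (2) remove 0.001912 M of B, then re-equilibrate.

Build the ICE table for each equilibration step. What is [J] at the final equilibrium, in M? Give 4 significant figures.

Q₀ = 0.1098 vs Keq = 7.4460e-05 ⇒ Q>K, reverse
Step 1:
                   M          B          J
  init        0.5629     0.2364     0.3503
  Δ           0.3322    -0.2215    -0.1107
  eq          0.8951    0.01493     0.2396
  solve Keq expr → x = -0.1107; check Q = 7.4460e-05
Then change container volume by factor 1.5 (V_new/V_old).
Step 2:
                   M          B          J
  init        0.5967   0.009953     0.1597
  Δ                0          0          0
  eq          0.5967   0.009953     0.1597
  solve Keq expr → x = 0; check Q = 7.4460e-05
Then remove 0.001912 M of B.
Step 3:
                   M          B          J
  init        0.5967   0.008041     0.1597
  Δ        -0.002724   0.001816 9.0797e-04
  eq           0.594   0.009857     0.1606
  solve Keq expr → x = 9.0797e-04; check Q = 7.4460e-05

[J]_eq = 0.1606 M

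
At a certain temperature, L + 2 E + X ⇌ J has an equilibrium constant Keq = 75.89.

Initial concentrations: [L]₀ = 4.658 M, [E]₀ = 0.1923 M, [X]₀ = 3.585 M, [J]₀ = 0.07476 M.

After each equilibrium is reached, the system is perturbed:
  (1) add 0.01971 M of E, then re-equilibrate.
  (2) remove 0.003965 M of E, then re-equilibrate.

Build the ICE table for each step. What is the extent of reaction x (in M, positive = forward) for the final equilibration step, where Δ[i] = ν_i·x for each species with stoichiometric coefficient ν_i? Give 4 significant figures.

x = -0.001946 M

Q₀ = 0.1211 vs Keq = 75.89 ⇒ Q<K, forward
Step 1:
                   L          E          X          J
  I            4.658     0.1923      3.585    0.07476
  C         -0.09031    -0.1806   -0.09031    0.09031
  E            4.568    0.01167      3.495     0.1651
  solve Keq expr → x = 0.09031; check Q = 75.89
Then add 0.01971 M of E.
Step 2:
                   L          E          X          J
  I            4.568    0.03138      3.495     0.1651
  C        -0.009672   -0.01934  -0.009672   0.009672
  E            4.558    0.01204      3.485     0.1747
  solve Keq expr → x = 0.009672; check Q = 75.89
Then remove 0.003965 M of E.
Step 3:
                   L          E          X          J
  I            4.558   0.008075      3.485     0.1747
  C         0.001946   0.003892   0.001946  -0.001946
  E             4.56    0.01197      3.487     0.1728
  solve Keq expr → x = -0.001946; check Q = 75.89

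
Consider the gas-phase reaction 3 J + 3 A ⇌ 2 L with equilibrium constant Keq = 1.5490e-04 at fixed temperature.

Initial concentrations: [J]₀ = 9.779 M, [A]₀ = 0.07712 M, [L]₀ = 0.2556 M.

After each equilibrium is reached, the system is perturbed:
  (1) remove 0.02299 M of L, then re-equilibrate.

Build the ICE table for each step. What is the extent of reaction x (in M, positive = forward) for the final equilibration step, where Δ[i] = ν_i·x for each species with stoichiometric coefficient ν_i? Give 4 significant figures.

x = 0.007521 M

Q₀ = 0.1523 vs Keq = 1.5490e-04 ⇒ Q>K, reverse
Step 1:
                  J         A         L
  init        9.779   0.07712    0.2556
  Δ          0.2647    0.2647   -0.1764
  eq          10.04    0.3418   0.07916
  solve Keq expr → x = -0.08822; check Q = 1.5490e-04
Then remove 0.02299 M of L.
Step 2:
                  J         A         L
  init        10.04    0.3418   0.05617
  Δ        -0.02256  -0.02256   0.01504
  eq          10.02    0.3192   0.07121
  solve Keq expr → x = 0.007521; check Q = 1.5490e-04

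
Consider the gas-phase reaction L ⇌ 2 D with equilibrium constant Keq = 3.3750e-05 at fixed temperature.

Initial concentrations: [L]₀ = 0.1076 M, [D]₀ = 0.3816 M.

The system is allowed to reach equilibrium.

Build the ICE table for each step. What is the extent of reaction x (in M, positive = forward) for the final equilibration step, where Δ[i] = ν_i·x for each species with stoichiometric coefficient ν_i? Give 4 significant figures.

x = -0.1892 M

Q₀ = 1.353 vs Keq = 3.3750e-05 ⇒ Q>K, reverse
Step 1:
                    L           D
  I            0.1076      0.3816
  C            0.1892     -0.3784
  E            0.2968    0.003165
  solve Keq expr → x = -0.1892; check Q = 3.3750e-05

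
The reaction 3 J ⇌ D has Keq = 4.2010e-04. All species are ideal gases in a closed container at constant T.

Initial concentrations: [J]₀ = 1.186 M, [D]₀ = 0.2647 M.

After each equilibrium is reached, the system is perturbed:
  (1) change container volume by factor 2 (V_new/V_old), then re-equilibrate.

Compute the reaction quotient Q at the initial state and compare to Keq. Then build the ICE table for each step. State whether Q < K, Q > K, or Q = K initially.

Q₀ = 0.1587; Q > K (proceeds reverse)

Q₀ = 0.1587 vs Keq = 4.2010e-04 ⇒ Q>K, reverse
Step 1:
                  J         D
  init        1.186    0.2647
  Δ          0.7845   -0.2615
  eq           1.97  0.003214
  solve Keq expr → x = -0.2615; check Q = 4.2010e-04
Then change container volume by factor 2 (V_new/V_old).
Step 2:
                  J         D
  init       0.9852  0.001607
  Δ        0.003603 -0.001201
  eq         0.9888 4.0618e-04
  solve Keq expr → x = -0.001201; check Q = 4.2010e-04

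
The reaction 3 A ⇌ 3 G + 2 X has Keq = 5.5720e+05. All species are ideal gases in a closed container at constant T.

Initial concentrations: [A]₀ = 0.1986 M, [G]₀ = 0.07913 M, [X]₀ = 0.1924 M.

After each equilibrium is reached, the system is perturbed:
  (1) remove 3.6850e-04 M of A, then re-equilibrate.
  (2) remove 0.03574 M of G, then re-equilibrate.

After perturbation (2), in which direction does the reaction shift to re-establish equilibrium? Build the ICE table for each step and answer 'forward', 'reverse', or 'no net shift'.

Direction: forward

Q₀ = 0.002342 vs Keq = 5.5720e+05 ⇒ Q<K, forward
Step 1:
                  A         G         X
  init       0.1986   0.07913    0.1924
  Δ          -0.197     0.197    0.1313
  eq       0.001582    0.2761    0.3237
  solve Keq expr → x = 0.06567; check Q = 5.5720e+05
Then remove 3.6850e-04 M of A.
Step 2:
                  A         G         X
  init     0.001214    0.2761    0.3237
  Δ       3.6561e-04 -3.6561e-04 -2.4374e-04
  eq       0.001579    0.2758    0.3235
  solve Keq expr → x = -1.2187e-04; check Q = 5.5720e+05
Then remove 0.03574 M of G.
Step 3:
                  A         G         X
  init     0.001579      0.24    0.3235
  Δ       -2.0313e-04 2.0313e-04 1.3542e-04
  eq       0.001376    0.2402    0.3236
  solve Keq expr → x = 6.7710e-05; check Q = 5.5720e+05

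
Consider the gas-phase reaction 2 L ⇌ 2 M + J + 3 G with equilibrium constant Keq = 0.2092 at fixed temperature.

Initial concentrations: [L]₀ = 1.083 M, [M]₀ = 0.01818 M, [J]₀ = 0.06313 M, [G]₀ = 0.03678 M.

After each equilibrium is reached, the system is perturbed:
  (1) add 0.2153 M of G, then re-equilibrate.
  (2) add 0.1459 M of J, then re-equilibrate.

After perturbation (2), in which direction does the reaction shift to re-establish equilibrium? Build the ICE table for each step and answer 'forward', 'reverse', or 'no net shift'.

Direction: reverse

Q₀ = 8.8512e-10 vs Keq = 0.2092 ⇒ Q<K, forward
Step 1:
                  L         M         J         G
  I           1.083   0.01818   0.06313   0.03678
  C         -0.5385    0.5385    0.2692    0.8077
  E          0.5445    0.5567    0.3324    0.8445
  solve Keq expr → x = 0.2692; check Q = 0.2092
Then add 0.2153 M of G.
Step 2:
                  L         M         J         G
  I          0.5445    0.5567    0.3324      1.06
  C          0.0514   -0.0514   -0.0257   -0.0771
  E          0.5959    0.5053    0.3067    0.9827
  solve Keq expr → x = -0.0257; check Q = 0.2092
Then add 0.1459 M of J.
Step 3:
                  L         M         J         G
  I          0.5959    0.5053    0.4526    0.9827
  C         0.02956  -0.02956  -0.01478  -0.04435
  E          0.6255    0.4757    0.4378    0.9383
  solve Keq expr → x = -0.01478; check Q = 0.2092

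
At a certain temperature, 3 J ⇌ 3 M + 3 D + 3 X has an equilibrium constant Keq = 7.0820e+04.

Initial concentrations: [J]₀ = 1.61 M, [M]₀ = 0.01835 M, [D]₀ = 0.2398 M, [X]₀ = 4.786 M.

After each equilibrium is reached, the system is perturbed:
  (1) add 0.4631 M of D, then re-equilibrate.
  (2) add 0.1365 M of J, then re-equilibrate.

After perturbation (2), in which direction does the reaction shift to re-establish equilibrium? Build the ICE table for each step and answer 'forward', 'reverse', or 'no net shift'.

Q₀ = 2.2382e-06 vs Keq = 7.0820e+04 ⇒ Q<K, forward
Step 1:
                  J         M         D         X
  Initial      1.61   0.01835    0.2398     4.786
  Change     -1.308     1.308     1.308     1.308
  Equil      0.3023     1.326     1.548     6.094
  solve Keq expr → x = 0.4359; check Q = 7.0820e+04
Then add 0.4631 M of D.
Step 2:
                  J         M         D         X
  Initial    0.3023     1.326     2.011     6.094
  Change    0.05863  -0.05863  -0.05863  -0.05863
  Equil      0.3609     1.267     1.952     6.035
  solve Keq expr → x = -0.01954; check Q = 7.0820e+04
Then add 0.1365 M of J.
Step 3:
                  J         M         D         X
  Initial    0.4974     1.267     1.952     6.035
  Change    -0.0881    0.0881    0.0881    0.0881
  Equil      0.4093     1.356      2.04     6.123
  solve Keq expr → x = 0.02937; check Q = 7.0820e+04

Direction: forward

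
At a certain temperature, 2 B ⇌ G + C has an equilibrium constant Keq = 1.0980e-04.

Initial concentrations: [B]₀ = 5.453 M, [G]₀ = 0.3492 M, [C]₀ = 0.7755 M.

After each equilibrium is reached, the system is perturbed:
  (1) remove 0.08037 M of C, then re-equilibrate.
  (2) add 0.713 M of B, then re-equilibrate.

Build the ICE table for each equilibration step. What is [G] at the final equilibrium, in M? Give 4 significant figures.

[G]_eq = 0.01425 M

Q₀ = 0.009107 vs Keq = 1.0980e-04 ⇒ Q>K, reverse
Step 1:
                   B          G          C
  I            5.453     0.3492     0.7755
  C           0.6794    -0.3397    -0.3397
  E            6.132   0.009476     0.4358
  solve Keq expr → x = -0.3397; check Q = 1.0980e-04
Then remove 0.08037 M of C.
Step 2:
                   B          G          C
  I            6.132   0.009476     0.3554
  C        -0.004121    0.00206    0.00206
  E            6.128    0.01154     0.3575
  solve Keq expr → x = 0.00206; check Q = 1.0980e-04
Then add 0.713 M of B.
Step 3:
                   B          G          C
  I            6.841    0.01154     0.3575
  C        -0.005419    0.00271    0.00271
  E            6.836    0.01425     0.3602
  solve Keq expr → x = 0.00271; check Q = 1.0980e-04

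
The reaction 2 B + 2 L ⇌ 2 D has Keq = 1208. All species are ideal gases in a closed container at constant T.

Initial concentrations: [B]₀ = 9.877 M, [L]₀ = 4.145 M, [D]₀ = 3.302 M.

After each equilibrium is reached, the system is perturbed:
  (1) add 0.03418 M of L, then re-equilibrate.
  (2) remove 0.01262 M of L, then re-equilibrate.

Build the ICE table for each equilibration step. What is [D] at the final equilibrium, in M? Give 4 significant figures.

[D]_eq = 7.431 M

Q₀ = 0.006505 vs Keq = 1208 ⇒ Q<K, forward
Step 1:
                  B         L         D
  init        9.877     4.145     3.302
  Δ          -4.108    -4.108     4.108
  eq          5.769   0.03696      7.41
  solve Keq expr → x = 2.054; check Q = 1208
Then add 0.03418 M of L.
Step 2:
                  B         L         D
  init        5.769   0.07114      7.41
  Δ        -0.03379  -0.03379   0.03379
  eq          5.735   0.03734     7.444
  solve Keq expr → x = 0.0169; check Q = 1208
Then remove 0.01262 M of L.
Step 3:
                  B         L         D
  init        5.735   0.02472     7.444
  Δ         0.01248   0.01248  -0.01248
  eq          5.748    0.0372     7.431
  solve Keq expr → x = -0.006238; check Q = 1208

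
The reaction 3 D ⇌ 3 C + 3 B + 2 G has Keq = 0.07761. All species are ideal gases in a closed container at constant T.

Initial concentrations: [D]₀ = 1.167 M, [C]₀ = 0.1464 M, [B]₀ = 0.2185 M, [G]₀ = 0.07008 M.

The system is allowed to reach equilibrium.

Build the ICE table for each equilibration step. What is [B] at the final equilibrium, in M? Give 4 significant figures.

[B]_eq = 0.7394 M

Q₀ = 1.0115e-07 vs Keq = 0.07761 ⇒ Q<K, forward
Step 1:
                  D         C         B         G
  I           1.167    0.1464    0.2185   0.07008
  C         -0.5209    0.5209    0.5209    0.3473
  E          0.6461    0.6673    0.7394    0.4174
  solve Keq expr → x = 0.1736; check Q = 0.07761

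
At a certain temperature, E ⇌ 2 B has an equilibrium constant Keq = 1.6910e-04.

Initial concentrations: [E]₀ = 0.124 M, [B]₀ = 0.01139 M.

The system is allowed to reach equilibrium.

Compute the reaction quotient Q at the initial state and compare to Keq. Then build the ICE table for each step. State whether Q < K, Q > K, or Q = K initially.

Q₀ = 0.001046; Q > K (proceeds reverse)

Q₀ = 0.001046 vs Keq = 1.6910e-04 ⇒ Q>K, reverse
Step 1:
                   E          B
  Initial      0.124    0.01139
  Change    0.003374  -0.006749
  Equil       0.1274   0.004641
  solve Keq expr → x = -0.003374; check Q = 1.6910e-04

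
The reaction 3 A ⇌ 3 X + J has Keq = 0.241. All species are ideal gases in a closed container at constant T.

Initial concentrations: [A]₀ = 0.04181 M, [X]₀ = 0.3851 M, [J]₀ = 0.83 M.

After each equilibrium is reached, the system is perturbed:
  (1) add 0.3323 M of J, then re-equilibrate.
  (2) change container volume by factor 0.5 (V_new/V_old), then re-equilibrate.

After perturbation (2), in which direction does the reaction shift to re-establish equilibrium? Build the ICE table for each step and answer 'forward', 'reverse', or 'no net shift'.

Q₀ = 648.6 vs Keq = 0.241 ⇒ Q>K, reverse
Step 1:
                    A           X           J
  init        0.04181      0.3851        0.83
  Δ             0.212      -0.212    -0.07066
  eq           0.2538      0.1731      0.7593
  solve Keq expr → x = -0.07066; check Q = 0.241
Then add 0.3323 M of J.
Step 2:
                    A           X           J
  init         0.2538      0.1731       1.092
  Δ           0.01217    -0.01217   -0.004057
  eq            0.266      0.1609       1.088
  solve Keq expr → x = -0.004057; check Q = 0.241
Then change container volume by factor 0.5 (V_new/V_old).
Step 3:
                    A           X           J
  init         0.5319      0.3219       2.175
  Δ           0.04443    -0.04443    -0.01481
  eq           0.5764      0.2775        2.16
  solve Keq expr → x = -0.01481; check Q = 0.241

Direction: reverse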